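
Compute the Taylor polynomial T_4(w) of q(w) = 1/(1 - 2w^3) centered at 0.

[w^0] = 1;  [w^1] = 0;  [w^2] = 0;  [w^3] = 2;  [w^4] = 0.

2*w^3 + 1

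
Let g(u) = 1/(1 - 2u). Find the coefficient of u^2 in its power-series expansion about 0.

4

[u^0] = 1;  [u^1] = 2;  [u^2] = 4.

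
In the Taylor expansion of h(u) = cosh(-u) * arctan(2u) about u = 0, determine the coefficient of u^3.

-5/3

Expand each factor separately, then convolve coefficients.
[u^0] = 0;  [u^1] = 2;  [u^2] = 0;  [u^3] = -5/3.
So c_3 = h′′′(0)/3! = -5/3.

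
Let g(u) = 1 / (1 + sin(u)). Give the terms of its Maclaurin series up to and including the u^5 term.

Expand as Σ (-1)^k u^k with u equal to the inner function's series.
[u^0] = 1;  [u^1] = -1;  [u^2] = 1;  [u^3] = -5/6;  [u^4] = 2/3;  [u^5] = -61/120.

-61*u^5/120 + 2*u^4/3 - 5*u^3/6 + u^2 - u + 1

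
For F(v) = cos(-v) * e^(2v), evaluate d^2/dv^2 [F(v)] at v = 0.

Multiply the two series term by term and collect like powers.
From the series, [v^2] F = 3/2; multiply by 2! = 2 to get 3.

3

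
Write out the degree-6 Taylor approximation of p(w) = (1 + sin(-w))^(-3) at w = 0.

Let u equal the inner series; expand the outer function in u and truncate.

274*w^6/15 + 641*w^5/40 + 13*w^4 + 19*w^3/2 + 6*w^2 + 3*w + 1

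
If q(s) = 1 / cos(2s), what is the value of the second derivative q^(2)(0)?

Invert the denominator's series and multiply.
The coefficient of s^2 in the expansion is 2, so q′′(0) = 2! * (2) = 4.

4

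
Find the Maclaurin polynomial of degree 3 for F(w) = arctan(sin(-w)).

w^3/2 - w

Plug the Maclaurin series of the inner function into that of the outer and collect terms.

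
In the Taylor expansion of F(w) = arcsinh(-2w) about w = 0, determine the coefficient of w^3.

4/3

F(0) = 0
F′(0) = -2
F′′(0) = 0
F′′′(0) = 8
So c_3 = F′′′(0)/3! = 4/3.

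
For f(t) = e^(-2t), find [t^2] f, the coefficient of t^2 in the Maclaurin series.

2

[t^0] = 1;  [t^1] = -2;  [t^2] = 2.
So c_2 = f′′(0)/2! = 2.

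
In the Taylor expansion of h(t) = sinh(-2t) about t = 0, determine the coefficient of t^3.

-4/3

h(0) = 0
h′(0) = -2
h′′(0) = 0
h′′′(0) = -8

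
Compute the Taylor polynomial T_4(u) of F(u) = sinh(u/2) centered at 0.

u^3/48 + u/2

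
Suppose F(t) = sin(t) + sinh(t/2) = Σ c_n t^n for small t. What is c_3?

Add the two expansions coefficient-wise.
F(0) = 0
F′(0) = 3/2
F′′(0) = 0
F′′′(0) = -7/8
Dividing each by k! gives the coefficients c_0, ..., c_3.

-7/48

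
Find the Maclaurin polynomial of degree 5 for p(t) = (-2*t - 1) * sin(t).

Multiply each power in the prefactor through the base expansion.

-t^5/120 + t^4/3 + t^3/6 - 2*t^2 - t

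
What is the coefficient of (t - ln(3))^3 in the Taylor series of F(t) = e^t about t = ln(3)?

Use the known series and substitute for the argument.
F(ln(3)) = 3
F′(ln(3)) = 3
F′′(ln(3)) = 3
F′′′(ln(3)) = 3
So c_3 = F′′′(ln(3))/3! = 1/2.

1/2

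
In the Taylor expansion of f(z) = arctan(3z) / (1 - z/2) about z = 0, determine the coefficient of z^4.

-33/8

Write out both Maclaurin series and multiply, keeping only the needed powers.
[z^0] = 0;  [z^1] = 3;  [z^2] = 3/2;  [z^3] = -33/4;  [z^4] = -33/8.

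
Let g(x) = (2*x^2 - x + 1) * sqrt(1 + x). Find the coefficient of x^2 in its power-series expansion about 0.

Multiply each power in the prefactor through the base expansion.
g(0) = 1
g′(0) = -1/2
g′′(0) = 11/4
So c_2 = g′′(0)/2! = 11/8.

11/8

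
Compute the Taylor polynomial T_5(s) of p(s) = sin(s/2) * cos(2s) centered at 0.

Multiply the two series term by term and collect like powers.
p(0) = 0
p′(0) = 1/2
p′′(0) = 0
p′′′(0) = -49/8
p^(4)(0) = 0
p^(5)(0) = 1441/32

1441*s^5/3840 - 49*s^3/48 + s/2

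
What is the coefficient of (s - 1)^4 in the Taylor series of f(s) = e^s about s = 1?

e/24

[(s - 1)^0] = e;  [(s - 1)^1] = e;  [(s - 1)^2] = e/2;  [(s - 1)^3] = e/6;  [(s - 1)^4] = e/24.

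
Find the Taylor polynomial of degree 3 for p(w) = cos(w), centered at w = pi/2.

[(w - pi/2)^0] = 0;  [(w - pi/2)^1] = -1;  [(w - pi/2)^2] = 0;  [(w - pi/2)^3] = 1/6.

(w - pi/2)^3/6 - (w - pi/2)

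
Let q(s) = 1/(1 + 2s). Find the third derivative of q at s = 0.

-48

The coefficient of s^3 in the expansion is -8, so q′′′(0) = 3! * (-8) = -48.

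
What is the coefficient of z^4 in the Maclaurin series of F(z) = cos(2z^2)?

F(0) = 1
F′(0) = 0
F′′(0) = 0
F′′′(0) = 0
F^(4)(0) = -48
Then c_k = F^(k)(0)/k! gives each Taylor coefficient.

-2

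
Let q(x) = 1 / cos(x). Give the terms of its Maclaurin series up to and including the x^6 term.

61*x^6/720 + 5*x^4/24 + x^2/2 + 1

Write the quotient as an unknown series and match coefficients against numerator = denominator · series.
q(0) = 1
q′(0) = 0
q′′(0) = 1
q′′′(0) = 0
q^(4)(0) = 5
q^(5)(0) = 0
q^(6)(0) = 61
Then c_k = q^(k)(0)/k! gives each Taylor coefficient.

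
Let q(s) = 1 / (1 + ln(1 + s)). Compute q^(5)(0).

Write 1/(1+u) = 1 - u + u^2 - u^3 + ... and substitute the series for u.
The coefficient of s^5 in the expansion is -347/60, so q^(5)(0) = 5! * (-347/60) = -694.

-694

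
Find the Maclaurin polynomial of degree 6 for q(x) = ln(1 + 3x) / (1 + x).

-4137*x^6/20 + 1707*x^5/20 - 147*x^4/4 + 33*x^3/2 - 15*x^2/2 + 3*x

Take the Cauchy product of the two expansions.
q(0) = 0
q′(0) = 3
q′′(0) = -15
q′′′(0) = 99
q^(4)(0) = -882
q^(5)(0) = 10242
q^(6)(0) = -148932
Dividing each by k! gives the coefficients c_0, ..., c_6.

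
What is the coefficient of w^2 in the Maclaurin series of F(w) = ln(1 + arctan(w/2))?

Compose series: expand the inner function first, then feed it into the outer expansion.
F(0) = 0
F′(0) = 1/2
F′′(0) = -1/4
So c_2 = F′′(0)/2! = -1/8.

-1/8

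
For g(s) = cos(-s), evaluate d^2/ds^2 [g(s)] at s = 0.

Apply the Taylor formula c_k = f^(k)(a)/k!.
The coefficient of s^2 in the expansion is -1/2, so g′′(0) = 2! * (-1/2) = -1.

-1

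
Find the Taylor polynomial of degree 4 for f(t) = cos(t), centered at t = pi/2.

f(pi/2) = 0
f′(pi/2) = -1
f′′(pi/2) = 0
f′′′(pi/2) = 1
f^(4)(pi/2) = 0
Dividing each by k! gives the coefficients c_0, ..., c_4.

(t - pi/2)^3/6 - (t - pi/2)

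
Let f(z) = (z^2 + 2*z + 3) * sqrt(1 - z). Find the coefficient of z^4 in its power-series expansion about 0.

Multiply each power in the prefactor through the base expansion.

-47/128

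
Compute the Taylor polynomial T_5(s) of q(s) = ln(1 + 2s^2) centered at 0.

-2*s^4 + 2*s^2

q(0) = 0
q′(0) = 0
q′′(0) = 4
q′′′(0) = 0
q^(4)(0) = -48
q^(5)(0) = 0
The Taylor polynomial is Σ q^(k)(0)/k! · s^k.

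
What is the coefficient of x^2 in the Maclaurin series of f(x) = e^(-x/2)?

[x^0] = 1;  [x^1] = -1/2;  [x^2] = 1/8.
So c_2 = f′′(0)/2! = 1/8.

1/8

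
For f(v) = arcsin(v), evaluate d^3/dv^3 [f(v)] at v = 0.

1

The coefficient of v^3 in the expansion is 1/6, so f′′′(0) = 3! * (1/6) = 1.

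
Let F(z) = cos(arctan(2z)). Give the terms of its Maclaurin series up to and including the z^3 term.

Let u equal the inner series; expand the outer function in u and truncate.
F(0) = 1
F′(0) = 0
F′′(0) = -4
F′′′(0) = 0
Dividing each by k! gives the coefficients c_0, ..., c_3.

1 - 2*z^2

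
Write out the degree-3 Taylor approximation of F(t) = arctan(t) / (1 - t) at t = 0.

2*t^3/3 + t^2 + t

Expand each factor separately, then convolve coefficients.
F(0) = 0
F′(0) = 1
F′′(0) = 2
F′′′(0) = 4
Dividing each by k! gives the coefficients c_0, ..., c_3.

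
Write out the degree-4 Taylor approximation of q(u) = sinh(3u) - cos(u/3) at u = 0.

Add the two expansions coefficient-wise.

-u^4/1944 + 9*u^3/2 + u^2/18 + 3*u - 1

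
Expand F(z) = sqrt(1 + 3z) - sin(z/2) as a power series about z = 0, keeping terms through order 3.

41*z^3/24 - 9*z^2/8 + z + 1

Combine the two series term by term.
F(0) = 1
F′(0) = 1
F′′(0) = -9/4
F′′′(0) = 41/4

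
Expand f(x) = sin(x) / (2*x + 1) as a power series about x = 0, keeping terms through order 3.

23*x^3/6 - 2*x^2 + x

Use 1/(1 - r) = Σ r^k on the denominator, then take the Cauchy product.
f(0) = 0
f′(0) = 1
f′′(0) = -4
f′′′(0) = 23
The Taylor polynomial is Σ f^(k)(0)/k! · x^k.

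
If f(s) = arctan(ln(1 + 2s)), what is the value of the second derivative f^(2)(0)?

Compose series: expand the inner function first, then feed it into the outer expansion.
The coefficient of s^2 in the expansion is -2, so f′′(0) = 2! * (-2) = -4.

-4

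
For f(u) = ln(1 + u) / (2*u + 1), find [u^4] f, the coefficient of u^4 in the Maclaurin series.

Expand 1/(denominator) as a geometric series and multiply by the numerator's series.
[u^0] = 0;  [u^1] = 1;  [u^2] = -5/2;  [u^3] = 16/3;  [u^4] = -131/12.
So c_4 = f^(4)(0)/4! = -131/12.

-131/12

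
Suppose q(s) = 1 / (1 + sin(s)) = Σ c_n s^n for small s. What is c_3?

-5/6

Write 1/(1+u) = 1 - u + u^2 - u^3 + ... and substitute the series for u.
q(0) = 1
q′(0) = -1
q′′(0) = 2
q′′′(0) = -5
So c_3 = q′′′(0)/3! = -5/6.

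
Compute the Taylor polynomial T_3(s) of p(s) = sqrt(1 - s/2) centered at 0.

-s^3/128 - s^2/32 - s/4 + 1

Differentiate repeatedly and evaluate at the center.
[s^0] = 1;  [s^1] = -1/4;  [s^2] = -1/32;  [s^3] = -1/128.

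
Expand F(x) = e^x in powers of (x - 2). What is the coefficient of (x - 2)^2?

[(x - 2)^0] = e^(2);  [(x - 2)^1] = e^(2);  [(x - 2)^2] = e^(2)/2.
So c_2 = F′′(2)/2! = e^(2)/2.

e^(2)/2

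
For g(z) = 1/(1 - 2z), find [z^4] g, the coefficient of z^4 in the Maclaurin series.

16

g(0) = 1
g′(0) = 2
g′′(0) = 8
g′′′(0) = 48
g^(4)(0) = 384
So c_4 = g^(4)(0)/4! = 16.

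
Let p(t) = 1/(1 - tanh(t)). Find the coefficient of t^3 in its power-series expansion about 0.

Compose series: expand the inner function first, then feed it into the outer expansion.
[t^0] = 1;  [t^1] = 1;  [t^2] = 1;  [t^3] = 2/3.
So c_3 = p′′′(0)/3! = 2/3.

2/3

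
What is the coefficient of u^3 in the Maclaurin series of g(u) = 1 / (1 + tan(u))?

Write 1/(1+u) = 1 - u + u^2 - u^3 + ... and substitute the series for u.

-4/3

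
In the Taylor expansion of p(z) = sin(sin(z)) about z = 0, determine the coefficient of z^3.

Plug the Maclaurin series of the inner function into that of the outer and collect terms.
p(0) = 0
p′(0) = 1
p′′(0) = 0
p′′′(0) = -2

-1/3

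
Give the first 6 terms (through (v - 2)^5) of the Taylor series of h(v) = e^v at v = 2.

h(2) = e^(2)
h′(2) = e^(2)
h′′(2) = e^(2)
h′′′(2) = e^(2)
h^(4)(2) = e^(2)
h^(5)(2) = e^(2)
The Taylor polynomial is Σ h^(k)(2)/k! · (v - 2)^k.

(v - 2)^5*e^(2)/120 + (v - 2)^4*e^(2)/24 + (v - 2)^3*e^(2)/6 + (v - 2)^2*e^(2)/2 + (v - 2)*e^(2) + e^(2)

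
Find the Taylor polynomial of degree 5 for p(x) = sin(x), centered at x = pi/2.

(x - pi/2)^4/24 - (x - pi/2)^2/2 + 1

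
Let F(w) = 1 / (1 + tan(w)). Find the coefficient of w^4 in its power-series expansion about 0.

5/3

Write 1/(1+u) = 1 - u + u^2 - u^3 + ... and substitute the series for u.
So c_4 = F^(4)(0)/4! = 5/3.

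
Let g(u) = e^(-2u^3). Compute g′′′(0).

The coefficient of u^3 in the expansion is -2, so g′′′(0) = 3! * (-2) = -12.

-12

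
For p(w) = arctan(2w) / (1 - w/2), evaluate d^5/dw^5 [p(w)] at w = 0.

Expand each factor separately, then convolve coefficients.
The coefficient of w^5 in the expansion is 703/120, so p^(5)(0) = 5! * (703/120) = 703.

703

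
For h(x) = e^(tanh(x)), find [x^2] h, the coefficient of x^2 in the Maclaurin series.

1/2

Compose series: expand the inner function first, then feed it into the outer expansion.
h(0) = 1
h′(0) = 1
h′′(0) = 1
The Taylor polynomial is Σ h^(k)(0)/k! · x^k.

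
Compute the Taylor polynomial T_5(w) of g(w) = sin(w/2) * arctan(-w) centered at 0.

3*w^4/16 - w^2/2

Multiply the two series term by term and collect like powers.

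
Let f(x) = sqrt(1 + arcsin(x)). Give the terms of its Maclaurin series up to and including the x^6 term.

Plug the Maclaurin series of the inner function into that of the outer and collect terms.

-3169*x^6/46080 + 123*x^5/1280 - 31*x^4/384 + 7*x^3/48 - x^2/8 + x/2 + 1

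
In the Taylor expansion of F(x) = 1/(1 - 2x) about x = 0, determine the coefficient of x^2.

4

Differentiate repeatedly and evaluate at the center.
F(0) = 1
F′(0) = 2
F′′(0) = 8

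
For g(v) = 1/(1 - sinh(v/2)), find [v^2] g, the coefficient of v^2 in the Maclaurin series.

1/4

Compose series: expand the inner function first, then feed it into the outer expansion.
g(0) = 1
g′(0) = 1/2
g′′(0) = 1/2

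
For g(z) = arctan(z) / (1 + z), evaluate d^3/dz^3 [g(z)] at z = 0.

4

Write out both Maclaurin series and multiply, keeping only the needed powers.
The coefficient of z^3 in the expansion is 2/3, so g′′′(0) = 3! * (2/3) = 4.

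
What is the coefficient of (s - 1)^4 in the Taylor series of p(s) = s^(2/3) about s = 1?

p(1) = 1
p′(1) = 2/3
p′′(1) = -2/9
p′′′(1) = 8/27
p^(4)(1) = -56/81

-7/243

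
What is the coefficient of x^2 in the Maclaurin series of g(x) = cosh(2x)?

Compute the successive derivatives at the expansion point and divide by k!.
g(0) = 1
g′(0) = 0
g′′(0) = 4
Then c_k = g^(k)(0)/k! gives each Taylor coefficient.

2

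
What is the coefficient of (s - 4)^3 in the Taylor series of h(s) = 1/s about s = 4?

h(4) = 1/4
h′(4) = -1/16
h′′(4) = 1/32
h′′′(4) = -3/128

-1/256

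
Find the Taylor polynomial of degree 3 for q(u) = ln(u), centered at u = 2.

(u - 2)^3/24 - (u - 2)^2/8 + (u - 2)/2 + ln(2)

q(2) = ln(2)
q′(2) = 1/2
q′′(2) = -1/4
q′′′(2) = 1/4
Then c_k = q^(k)(2)/k! gives each Taylor coefficient.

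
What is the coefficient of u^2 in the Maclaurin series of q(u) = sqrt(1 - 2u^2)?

-1

Differentiate repeatedly and evaluate at the center.
q(0) = 1
q′(0) = 0
q′′(0) = -2
So c_2 = q′′(0)/2! = -1.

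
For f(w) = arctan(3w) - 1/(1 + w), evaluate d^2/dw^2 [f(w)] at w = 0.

Add the two expansions coefficient-wise.
The coefficient of w^2 in the expansion is -1, so f′′(0) = 2! * (-1) = -2.

-2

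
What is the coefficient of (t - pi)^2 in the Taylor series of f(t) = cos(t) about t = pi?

Differentiate repeatedly and evaluate at the center.
[(t - pi)^0] = -1;  [(t - pi)^1] = 0;  [(t - pi)^2] = 1/2.

1/2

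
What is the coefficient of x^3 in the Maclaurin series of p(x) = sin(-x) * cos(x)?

2/3

Multiply the two series term by term and collect like powers.
p(0) = 0
p′(0) = -1
p′′(0) = 0
p′′′(0) = 4
So c_3 = p′′′(0)/3! = 2/3.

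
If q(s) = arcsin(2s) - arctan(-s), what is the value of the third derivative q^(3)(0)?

6

Combine the two series term by term.
The coefficient of s^3 in the expansion is 1, so q′′′(0) = 3! * (1) = 6.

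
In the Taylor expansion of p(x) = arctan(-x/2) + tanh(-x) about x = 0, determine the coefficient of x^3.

3/8

Expand each term separately and add.
p(0) = 0
p′(0) = -3/2
p′′(0) = 0
p′′′(0) = 9/4
Then c_k = p^(k)(0)/k! gives each Taylor coefficient.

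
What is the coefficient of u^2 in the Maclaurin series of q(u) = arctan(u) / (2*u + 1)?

Expand 1/(denominator) as a geometric series and multiply by the numerator's series.
So c_2 = q′′(0)/2! = -2.

-2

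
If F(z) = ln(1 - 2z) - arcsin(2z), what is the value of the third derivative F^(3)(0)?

-24

Add the two expansions coefficient-wise.
From the series, [z^3] F = -4; multiply by 3! = 6 to get -24.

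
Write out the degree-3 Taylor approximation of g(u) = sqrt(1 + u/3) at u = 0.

u^3/432 - u^2/72 + u/6 + 1

g(0) = 1
g′(0) = 1/6
g′′(0) = -1/36
g′′′(0) = 1/72
The Taylor polynomial is Σ g^(k)(0)/k! · u^k.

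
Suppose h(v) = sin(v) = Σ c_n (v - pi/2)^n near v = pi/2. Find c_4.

1/24

h(pi/2) = 1
h′(pi/2) = 0
h′′(pi/2) = -1
h′′′(pi/2) = 0
h^(4)(pi/2) = 1
So c_4 = h^(4)(pi/2)/4! = 1/24.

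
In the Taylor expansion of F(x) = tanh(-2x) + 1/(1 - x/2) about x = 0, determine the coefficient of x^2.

1/4

Expand each term separately and add.
F(0) = 1
F′(0) = -3/2
F′′(0) = 1/2
So c_2 = F′′(0)/2! = 1/4.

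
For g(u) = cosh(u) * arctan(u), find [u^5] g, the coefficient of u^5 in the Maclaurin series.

Write out both Maclaurin series and multiply, keeping only the needed powers.
g(0) = 0
g′(0) = 1
g′′(0) = 0
g′′′(0) = 1
g^(4)(0) = 0
g^(5)(0) = 9
So c_5 = g^(5)(0)/5! = 3/40.

3/40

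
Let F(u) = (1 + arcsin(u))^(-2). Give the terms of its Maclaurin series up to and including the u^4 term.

6*u^4 - 13*u^3/3 + 3*u^2 - 2*u + 1

Plug the Maclaurin series of the inner function into that of the outer and collect terms.
[u^0] = 1;  [u^1] = -2;  [u^2] = 3;  [u^3] = -13/3;  [u^4] = 6.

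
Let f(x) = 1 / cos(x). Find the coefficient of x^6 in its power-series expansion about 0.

61/720

Invert the denominator's series and multiply.
[x^0] = 1;  [x^1] = 0;  [x^2] = 1/2;  [x^3] = 0;  [x^4] = 5/24;  [x^5] = 0;  [x^6] = 61/720.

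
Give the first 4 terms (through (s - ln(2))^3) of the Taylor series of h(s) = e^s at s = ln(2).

(s - ln(2))^3/3 + (s - ln(2))^2 + 2*(s - ln(2)) + 2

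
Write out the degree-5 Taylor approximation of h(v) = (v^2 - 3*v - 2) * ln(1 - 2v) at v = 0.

332*v^5/15 + 14*v^4 + 28*v^3/3 + 10*v^2 + 4*v

Shift and add copies of the series according to the polynomial's terms.
[v^0] = 0;  [v^1] = 4;  [v^2] = 10;  [v^3] = 28/3;  [v^4] = 14;  [v^5] = 332/15.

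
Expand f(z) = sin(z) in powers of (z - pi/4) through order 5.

sqrt(2)*(z - pi/4)^5/240 + sqrt(2)*(z - pi/4)^4/48 - sqrt(2)*(z - pi/4)^3/12 - sqrt(2)*(z - pi/4)^2/4 + sqrt(2)*(z - pi/4)/2 + sqrt(2)/2

Compute the successive derivatives at the expansion point and divide by k!.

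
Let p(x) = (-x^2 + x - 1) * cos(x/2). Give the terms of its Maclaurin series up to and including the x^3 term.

-x^3/8 - 7*x^2/8 + x - 1

Multiply each power in the prefactor through the base expansion.
p(0) = -1
p′(0) = 1
p′′(0) = -7/4
p′′′(0) = -3/4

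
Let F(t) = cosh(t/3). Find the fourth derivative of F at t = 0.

1/81

From the series, [t^4] F = 1/1944; multiply by 4! = 24 to get 1/81.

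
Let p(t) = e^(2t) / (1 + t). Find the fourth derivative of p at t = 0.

8

Write out both Maclaurin series and multiply, keeping only the needed powers.
The coefficient of t^4 in the expansion is 1/3, so p^(4)(0) = 4! * (1/3) = 8.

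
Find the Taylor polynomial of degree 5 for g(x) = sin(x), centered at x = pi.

[(x - pi)^0] = 0;  [(x - pi)^1] = -1;  [(x - pi)^2] = 0;  [(x - pi)^3] = 1/6;  [(x - pi)^4] = 0;  [(x - pi)^5] = -1/120.

-(x - pi)^5/120 + (x - pi)^3/6 - (x - pi)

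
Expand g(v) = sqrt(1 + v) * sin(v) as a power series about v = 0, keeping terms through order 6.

Multiply the two series term by term and collect like powers.
g(0) = 0
g′(0) = 1
g′′(0) = 1
g′′′(0) = -7/4
g^(4)(0) = -1/2
g^(5)(0) = -19/16
g^(6)(0) = 243/16

27*v^6/1280 - 19*v^5/1920 - v^4/48 - 7*v^3/24 + v^2/2 + v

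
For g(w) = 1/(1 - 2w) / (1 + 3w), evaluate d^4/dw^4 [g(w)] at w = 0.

Write out both Maclaurin series and multiply, keeping only the needed powers.
The coefficient of w^4 in the expansion is 55, so g^(4)(0) = 4! * (55) = 1320.

1320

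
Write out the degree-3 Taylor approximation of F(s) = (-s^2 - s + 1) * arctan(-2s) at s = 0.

Multiply each power in the prefactor through the base expansion.
[s^0] = 0;  [s^1] = -2;  [s^2] = 2;  [s^3] = 14/3.

14*s^3/3 + 2*s^2 - 2*s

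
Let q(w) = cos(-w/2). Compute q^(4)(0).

1/16

Apply the Taylor formula c_k = f^(k)(a)/k!.
The coefficient of w^4 in the expansion is 1/384, so q^(4)(0) = 4! * (1/384) = 1/16.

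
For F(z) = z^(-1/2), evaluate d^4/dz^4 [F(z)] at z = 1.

105/16

Differentiate repeatedly and evaluate at the center.
The coefficient of (z - 1)^4 in the expansion is 35/128, so F^(4)(1) = 4! * (35/128) = 105/16.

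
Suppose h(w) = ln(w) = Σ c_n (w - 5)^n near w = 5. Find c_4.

c_4 = h^(4)(5)/4! = -1/2500.

-1/2500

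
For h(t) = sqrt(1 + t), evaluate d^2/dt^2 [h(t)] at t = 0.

-1/4

From the series, [t^2] h = -1/8; multiply by 2! = 2 to get -1/4.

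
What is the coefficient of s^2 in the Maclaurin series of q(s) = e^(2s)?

2

q(0) = 1
q′(0) = 2
q′′(0) = 4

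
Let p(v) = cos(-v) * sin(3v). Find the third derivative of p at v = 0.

Take the Cauchy product of the two expansions.
The coefficient of v^3 in the expansion is -6, so p′′′(0) = 3! * (-6) = -36.

-36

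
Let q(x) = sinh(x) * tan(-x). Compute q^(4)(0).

Take the Cauchy product of the two expansions.
The coefficient of x^4 in the expansion is -1/2, so q^(4)(0) = 4! * (-1/2) = -12.

-12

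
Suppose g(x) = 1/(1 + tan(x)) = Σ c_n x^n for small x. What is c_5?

Let u equal the inner series; expand the outer function in u and truncate.
[x^0] = 1;  [x^1] = -1;  [x^2] = 1;  [x^3] = -4/3;  [x^4] = 5/3;  [x^5] = -32/15.
So c_5 = g^(5)(0)/5! = -32/15.

-32/15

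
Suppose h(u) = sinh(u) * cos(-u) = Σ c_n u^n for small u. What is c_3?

-1/3

Take the Cauchy product of the two expansions.
[u^0] = 0;  [u^1] = 1;  [u^2] = 0;  [u^3] = -1/3.
So c_3 = h′′′(0)/3! = -1/3.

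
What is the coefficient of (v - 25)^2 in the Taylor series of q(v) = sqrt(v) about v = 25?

-1/1000

q(25) = 5
q′(25) = 1/10
q′′(25) = -1/500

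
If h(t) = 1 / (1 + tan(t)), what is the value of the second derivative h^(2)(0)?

2

Expand as Σ (-1)^k u^k with u equal to the inner function's series.
The coefficient of t^2 in the expansion is 1, so h′′(0) = 2! * (1) = 2.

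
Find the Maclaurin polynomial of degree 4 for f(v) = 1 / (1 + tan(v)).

5*v^4/3 - 4*v^3/3 + v^2 - v + 1

Write 1/(1+u) = 1 - u + u^2 - u^3 + ... and substitute the series for u.
f(0) = 1
f′(0) = -1
f′′(0) = 2
f′′′(0) = -8
f^(4)(0) = 40
Dividing each by k! gives the coefficients c_0, ..., c_4.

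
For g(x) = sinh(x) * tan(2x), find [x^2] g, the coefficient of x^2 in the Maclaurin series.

Expand each factor separately, then convolve coefficients.

2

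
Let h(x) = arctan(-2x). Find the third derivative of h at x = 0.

16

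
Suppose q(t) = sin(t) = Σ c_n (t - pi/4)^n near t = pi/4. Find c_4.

sqrt(2)/48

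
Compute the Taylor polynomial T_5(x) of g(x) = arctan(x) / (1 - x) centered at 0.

Multiply the numerator's expansion by the denominator's geometric series.
g(0) = 0
g′(0) = 1
g′′(0) = 2
g′′′(0) = 4
g^(4)(0) = 16
g^(5)(0) = 104
The Taylor polynomial is Σ g^(k)(0)/k! · x^k.

13*x^5/15 + 2*x^4/3 + 2*x^3/3 + x^2 + x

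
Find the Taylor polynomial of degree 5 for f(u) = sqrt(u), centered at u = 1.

7*(u - 1)^5/256 - 5*(u - 1)^4/128 + (u - 1)^3/16 - (u - 1)^2/8 + (u - 1)/2 + 1

f(1) = 1
f′(1) = 1/2
f′′(1) = -1/4
f′′′(1) = 3/8
f^(4)(1) = -15/16
f^(5)(1) = 105/32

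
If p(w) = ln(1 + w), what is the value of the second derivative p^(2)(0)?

The coefficient of w^2 in the expansion is -1/2, so p′′(0) = 2! * (-1/2) = -1.

-1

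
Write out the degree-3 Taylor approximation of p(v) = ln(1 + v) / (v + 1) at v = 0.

11*v^3/6 - 3*v^2/2 + v

Use 1/(1 - r) = Σ r^k on the denominator, then take the Cauchy product.
p(0) = 0
p′(0) = 1
p′′(0) = -3
p′′′(0) = 11
Then c_k = p^(k)(0)/k! gives each Taylor coefficient.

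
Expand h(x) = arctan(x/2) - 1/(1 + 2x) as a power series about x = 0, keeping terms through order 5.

5121*x^5/160 - 16*x^4 + 191*x^3/24 - 4*x^2 + 5*x/2 - 1

Combine the two series term by term.
h(0) = -1
h′(0) = 5/2
h′′(0) = -8
h′′′(0) = 191/4
h^(4)(0) = -384
h^(5)(0) = 15363/4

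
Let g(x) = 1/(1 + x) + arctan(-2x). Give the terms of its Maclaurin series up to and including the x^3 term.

5*x^3/3 + x^2 - 3*x + 1

Combine the two series term by term.
g(0) = 1
g′(0) = -3
g′′(0) = 2
g′′′(0) = 10
Dividing each by k! gives the coefficients c_0, ..., c_3.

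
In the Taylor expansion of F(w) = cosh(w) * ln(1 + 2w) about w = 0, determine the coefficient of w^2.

Write out both Maclaurin series and multiply, keeping only the needed powers.
F(0) = 0
F′(0) = 2
F′′(0) = -4

-2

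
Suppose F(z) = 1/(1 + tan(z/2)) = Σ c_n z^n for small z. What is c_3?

-1/6

Substitute the inner expansion into the outer series and collect powers.
So c_3 = F′′′(0)/3! = -1/6.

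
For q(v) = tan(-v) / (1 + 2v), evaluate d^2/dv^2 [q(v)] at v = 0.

4

Multiply the two series term by term and collect like powers.
From the series, [v^2] q = 2; multiply by 2! = 2 to get 4.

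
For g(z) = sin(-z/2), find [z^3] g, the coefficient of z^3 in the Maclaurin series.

1/48

g(0) = 0
g′(0) = -1/2
g′′(0) = 0
g′′′(0) = 1/8
So c_3 = g′′′(0)/3! = 1/48.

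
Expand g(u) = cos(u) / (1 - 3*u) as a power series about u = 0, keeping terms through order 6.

495989*u^6/720 + 1837*u^5/8 + 1837*u^4/24 + 51*u^3/2 + 17*u^2/2 + 3*u + 1

Expand 1/(denominator) as a geometric series and multiply by the numerator's series.
[u^0] = 1;  [u^1] = 3;  [u^2] = 17/2;  [u^3] = 51/2;  [u^4] = 1837/24;  [u^5] = 1837/8;  [u^6] = 495989/720.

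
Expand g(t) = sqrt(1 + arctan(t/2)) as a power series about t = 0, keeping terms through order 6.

Let u equal the inner series; expand the outer function in u and truncate.
g(0) = 1
g′(0) = 1/4
g′′(0) = -1/16
g′′′(0) = -5/64
g^(4)(0) = 17/256
g^(5)(0) = 249/1024
g^(6)(0) = -1489/4096
The Taylor polynomial is Σ g^(k)(0)/k! · t^k.

-1489*t^6/2949120 + 83*t^5/40960 + 17*t^4/6144 - 5*t^3/384 - t^2/32 + t/4 + 1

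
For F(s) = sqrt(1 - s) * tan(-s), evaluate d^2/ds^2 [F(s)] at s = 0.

1

Multiply the two series term by term and collect like powers.
The coefficient of s^2 in the expansion is 1/2, so F′′(0) = 2! * (1/2) = 1.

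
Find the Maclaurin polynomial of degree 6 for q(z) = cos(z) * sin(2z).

Write out both Maclaurin series and multiply, keeping only the needed powers.
q(0) = 0
q′(0) = 2
q′′(0) = 0
q′′′(0) = -14
q^(4)(0) = 0
q^(5)(0) = 122
q^(6)(0) = 0
Dividing each by k! gives the coefficients c_0, ..., c_6.

61*z^5/60 - 7*z^3/3 + 2*z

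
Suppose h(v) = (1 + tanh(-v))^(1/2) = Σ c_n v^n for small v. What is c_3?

Substitute the inner expansion into the outer series and collect powers.
h(0) = 1
h′(0) = -1/2
h′′(0) = -1/4
h′′′(0) = 5/8
So c_3 = h′′′(0)/3! = 5/48.

5/48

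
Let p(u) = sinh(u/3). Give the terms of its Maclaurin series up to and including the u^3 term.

u^3/162 + u/3

p(0) = 0
p′(0) = 1/3
p′′(0) = 0
p′′′(0) = 1/27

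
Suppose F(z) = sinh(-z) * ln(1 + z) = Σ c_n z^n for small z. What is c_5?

1/3

Expand each factor separately, then convolve coefficients.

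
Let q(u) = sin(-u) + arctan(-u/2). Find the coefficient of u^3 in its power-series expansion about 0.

5/24

Combine the two series term by term.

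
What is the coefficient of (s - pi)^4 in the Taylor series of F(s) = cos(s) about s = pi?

-1/24

Use the known series and substitute for the argument.
F(pi) = -1
F′(pi) = 0
F′′(pi) = 1
F′′′(pi) = 0
F^(4)(pi) = -1
So c_4 = F^(4)(pi)/4! = -1/24.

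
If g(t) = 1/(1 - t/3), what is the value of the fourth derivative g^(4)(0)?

From the series, [t^4] g = 1/81; multiply by 4! = 24 to get 8/27.

8/27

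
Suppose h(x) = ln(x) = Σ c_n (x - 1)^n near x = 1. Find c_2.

h(1) = 0
h′(1) = 1
h′′(1) = -1
So c_2 = h′′(1)/2! = -1/2.

-1/2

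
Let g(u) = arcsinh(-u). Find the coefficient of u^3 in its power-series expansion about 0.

c_3 = g′′′(0)/3! = 1/6.

1/6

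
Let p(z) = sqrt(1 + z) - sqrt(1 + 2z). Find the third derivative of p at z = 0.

-21/8

Combine the two series term by term.
From the series, [z^3] p = -7/16; multiply by 3! = 6 to get -21/8.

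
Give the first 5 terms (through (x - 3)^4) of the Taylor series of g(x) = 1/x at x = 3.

Use the known series and substitute for the argument.
[(x - 3)^0] = 1/3;  [(x - 3)^1] = -1/9;  [(x - 3)^2] = 1/27;  [(x - 3)^3] = -1/81;  [(x - 3)^4] = 1/243.

(x - 3)^4/243 - (x - 3)^3/81 + (x - 3)^2/27 - (x - 3)/9 + 1/3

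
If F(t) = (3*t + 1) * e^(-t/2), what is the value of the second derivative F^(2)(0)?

-11/4

Multiply each power in the prefactor through the base expansion.
The coefficient of t^2 in the expansion is -11/8, so F′′(0) = 2! * (-11/8) = -11/4.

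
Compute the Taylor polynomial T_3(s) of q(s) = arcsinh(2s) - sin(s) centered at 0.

-7*s^3/6 + s

Add the two expansions coefficient-wise.
q(0) = 0
q′(0) = 1
q′′(0) = 0
q′′′(0) = -7
The Taylor polynomial is Σ q^(k)(0)/k! · s^k.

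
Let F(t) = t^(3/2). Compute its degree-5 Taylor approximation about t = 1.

-3*(t - 1)^5/256 + 3*(t - 1)^4/128 - (t - 1)^3/16 + 3*(t - 1)^2/8 + 3*(t - 1)/2 + 1

Use the known series and substitute for the argument.
[(t - 1)^0] = 1;  [(t - 1)^1] = 3/2;  [(t - 1)^2] = 3/8;  [(t - 1)^3] = -1/16;  [(t - 1)^4] = 3/128;  [(t - 1)^5] = -3/256.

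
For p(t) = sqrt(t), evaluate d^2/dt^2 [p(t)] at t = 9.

-1/108

Apply the Taylor formula c_k = f^(k)(a)/k!.
From the series, [(t - 9)^2] p = -1/216; multiply by 2! = 2 to get -1/108.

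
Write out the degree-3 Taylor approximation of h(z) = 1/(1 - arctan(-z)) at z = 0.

-2*z^3/3 + z^2 - z + 1

Substitute the inner expansion into the outer series and collect powers.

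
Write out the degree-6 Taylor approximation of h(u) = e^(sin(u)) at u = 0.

-u^6/240 - u^5/15 - u^4/8 + u^2/2 + u + 1

Compose series: expand the inner function first, then feed it into the outer expansion.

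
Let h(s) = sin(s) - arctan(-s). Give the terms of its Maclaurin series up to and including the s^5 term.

Expand each term separately and add.
h(0) = 0
h′(0) = 2
h′′(0) = 0
h′′′(0) = -3
h^(4)(0) = 0
h^(5)(0) = 25
Then c_k = h^(k)(0)/k! gives each Taylor coefficient.

5*s^5/24 - s^3/2 + 2*s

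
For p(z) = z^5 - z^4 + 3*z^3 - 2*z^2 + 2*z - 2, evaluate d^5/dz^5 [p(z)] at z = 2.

120

Apply the Taylor formula c_k = f^(k)(a)/k!.
From the series, [(z - 2)^5] p = 1; multiply by 5! = 120 to get 120.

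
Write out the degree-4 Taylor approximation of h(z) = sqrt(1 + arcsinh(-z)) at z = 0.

z^4/384 + z^3/48 - z^2/8 - z/2 + 1

Substitute the inner expansion into the outer series and collect powers.
h(0) = 1
h′(0) = -1/2
h′′(0) = -1/4
h′′′(0) = 1/8
h^(4)(0) = 1/16
Dividing each by k! gives the coefficients c_0, ..., c_4.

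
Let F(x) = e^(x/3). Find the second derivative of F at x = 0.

1/9

Use the known series and substitute for the argument.
The coefficient of x^2 in the expansion is 1/18, so F′′(0) = 2! * (1/18) = 1/9.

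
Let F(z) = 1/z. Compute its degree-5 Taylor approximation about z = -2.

F(-2) = -1/2
F′(-2) = -1/4
F′′(-2) = -1/4
F′′′(-2) = -3/8
F^(4)(-2) = -3/4
F^(5)(-2) = -15/8
Then c_k = F^(k)(-2)/k! gives each Taylor coefficient.

-(z + 2)^5/64 - (z + 2)^4/32 - (z + 2)^3/16 - (z + 2)^2/8 - (z + 2)/4 - 1/2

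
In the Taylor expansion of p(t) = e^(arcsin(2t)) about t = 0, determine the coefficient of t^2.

Compose series: expand the inner function first, then feed it into the outer expansion.
p(0) = 1
p′(0) = 2
p′′(0) = 4
So c_2 = p′′(0)/2! = 2.

2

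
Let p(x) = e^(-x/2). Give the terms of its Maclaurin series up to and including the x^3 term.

p(0) = 1
p′(0) = -1/2
p′′(0) = 1/4
p′′′(0) = -1/8
Dividing each by k! gives the coefficients c_0, ..., c_3.

-x^3/48 + x^2/8 - x/2 + 1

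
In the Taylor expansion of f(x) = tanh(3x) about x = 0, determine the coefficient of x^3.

f(0) = 0
f′(0) = 3
f′′(0) = 0
f′′′(0) = -54

-9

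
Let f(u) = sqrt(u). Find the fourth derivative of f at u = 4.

The coefficient of (u - 4)^4 in the expansion is -5/16384, so f^(4)(4) = 4! * (-5/16384) = -15/2048.

-15/2048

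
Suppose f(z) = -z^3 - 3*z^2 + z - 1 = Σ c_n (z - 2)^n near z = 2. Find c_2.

Use the known series and substitute for the argument.

-9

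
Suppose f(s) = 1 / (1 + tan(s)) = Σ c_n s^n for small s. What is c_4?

Expand as Σ (-1)^k u^k with u equal to the inner function's series.
[s^0] = 1;  [s^1] = -1;  [s^2] = 1;  [s^3] = -4/3;  [s^4] = 5/3.
So c_4 = f^(4)(0)/4! = 5/3.

5/3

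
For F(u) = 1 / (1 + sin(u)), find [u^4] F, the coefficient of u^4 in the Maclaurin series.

Use the geometric series for the reciprocal, then substitute.
F(0) = 1
F′(0) = -1
F′′(0) = 2
F′′′(0) = -5
F^(4)(0) = 16
The Taylor polynomial is Σ F^(k)(0)/k! · u^k.

2/3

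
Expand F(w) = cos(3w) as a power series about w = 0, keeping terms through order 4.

27*w^4/8 - 9*w^2/2 + 1

[w^0] = 1;  [w^1] = 0;  [w^2] = -9/2;  [w^3] = 0;  [w^4] = 27/8.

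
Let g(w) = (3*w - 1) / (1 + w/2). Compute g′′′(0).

Distribute the polynomial across the series and collect like powers.
From the series, [w^3] g = 7/8; multiply by 3! = 6 to get 21/4.

21/4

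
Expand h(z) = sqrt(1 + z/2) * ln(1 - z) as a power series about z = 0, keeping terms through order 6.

Take the Cauchy product of the two expansions.
h(0) = 0
h′(0) = -1
h′′(0) = -3/2
h′′′(0) = -41/16
h^(4)(0) = -125/16
h^(5)(0) = -7789/256
h^(6)(0) = -77817/512
Dividing each by k! gives the coefficients c_0, ..., c_6.

-25939*z^6/122880 - 7789*z^5/30720 - 125*z^4/384 - 41*z^3/96 - 3*z^2/4 - z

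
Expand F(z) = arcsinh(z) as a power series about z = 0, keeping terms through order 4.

-z^3/6 + z

Differentiate repeatedly and evaluate at the center.
F(0) = 0
F′(0) = 1
F′′(0) = 0
F′′′(0) = -1
F^(4)(0) = 0
The Taylor polynomial is Σ F^(k)(0)/k! · z^k.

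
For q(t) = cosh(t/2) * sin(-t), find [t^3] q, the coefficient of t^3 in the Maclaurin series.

1/24

Write out both Maclaurin series and multiply, keeping only the needed powers.
q(0) = 0
q′(0) = -1
q′′(0) = 0
q′′′(0) = 1/4
So c_3 = q′′′(0)/3! = 1/24.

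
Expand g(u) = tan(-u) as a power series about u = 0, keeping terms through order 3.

-u^3/3 - u

Apply the Taylor formula c_k = f^(k)(a)/k!.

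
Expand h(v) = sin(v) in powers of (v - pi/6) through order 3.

-sqrt(3)*(v - pi/6)^3/12 - (v - pi/6)^2/4 + sqrt(3)*(v - pi/6)/2 + 1/2

[(v - pi/6)^0] = 1/2;  [(v - pi/6)^1] = sqrt(3)/2;  [(v - pi/6)^2] = -1/4;  [(v - pi/6)^3] = -sqrt(3)/12.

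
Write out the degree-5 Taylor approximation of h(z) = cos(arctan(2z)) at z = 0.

6*z^4 - 2*z^2 + 1

Plug the Maclaurin series of the inner function into that of the outer and collect terms.
h(0) = 1
h′(0) = 0
h′′(0) = -4
h′′′(0) = 0
h^(4)(0) = 144
h^(5)(0) = 0
Dividing each by k! gives the coefficients c_0, ..., c_5.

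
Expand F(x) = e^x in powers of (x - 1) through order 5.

F(1) = e
F′(1) = e
F′′(1) = e
F′′′(1) = e
F^(4)(1) = e
F^(5)(1) = e
Dividing each by k! gives the coefficients c_0, ..., c_5.

e*(x - 1)^5/120 + e*(x - 1)^4/24 + e*(x - 1)^3/6 + e*(x - 1)^2/2 + e*(x - 1) + e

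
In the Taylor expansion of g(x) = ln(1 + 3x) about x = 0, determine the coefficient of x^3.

9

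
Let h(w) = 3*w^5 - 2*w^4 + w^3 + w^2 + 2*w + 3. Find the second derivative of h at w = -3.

Use the known series and substitute for the argument.
From the series, [(w + 3)^2] h = -926; multiply by 2! = 2 to get -1852.

-1852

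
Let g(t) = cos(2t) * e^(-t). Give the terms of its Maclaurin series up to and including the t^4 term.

-7*t^4/24 + 11*t^3/6 - 3*t^2/2 - t + 1

Write out both Maclaurin series and multiply, keeping only the needed powers.
[t^0] = 1;  [t^1] = -1;  [t^2] = -3/2;  [t^3] = 11/6;  [t^4] = -7/24.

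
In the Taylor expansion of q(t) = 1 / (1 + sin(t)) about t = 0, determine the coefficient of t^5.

Expand as Σ (-1)^k u^k with u equal to the inner function's series.
q(0) = 1
q′(0) = -1
q′′(0) = 2
q′′′(0) = -5
q^(4)(0) = 16
q^(5)(0) = -61
So c_5 = q^(5)(0)/5! = -61/120.

-61/120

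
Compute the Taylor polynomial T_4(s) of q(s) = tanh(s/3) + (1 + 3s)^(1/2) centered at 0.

-405*s^4/128 + 2171*s^3/1296 - 9*s^2/8 + 11*s/6 + 1

Combine the two series term by term.
q(0) = 1
q′(0) = 11/6
q′′(0) = -9/4
q′′′(0) = 2171/216
q^(4)(0) = -1215/16
Dividing each by k! gives the coefficients c_0, ..., c_4.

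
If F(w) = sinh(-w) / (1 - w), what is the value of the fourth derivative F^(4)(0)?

Expand each factor separately, then convolve coefficients.
The coefficient of w^4 in the expansion is -7/6, so F^(4)(0) = 4! * (-7/6) = -28.

-28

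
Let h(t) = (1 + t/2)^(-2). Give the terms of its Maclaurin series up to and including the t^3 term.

h(0) = 1
h′(0) = -1
h′′(0) = 3/2
h′′′(0) = -3
The Taylor polynomial is Σ h^(k)(0)/k! · t^k.

-t^3/2 + 3*t^2/4 - t + 1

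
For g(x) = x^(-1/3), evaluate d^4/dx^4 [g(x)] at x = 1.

The coefficient of (x - 1)^4 in the expansion is 35/243, so g^(4)(1) = 4! * (35/243) = 280/81.

280/81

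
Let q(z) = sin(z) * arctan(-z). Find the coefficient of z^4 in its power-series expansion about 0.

1/2

Multiply the two series term by term and collect like powers.
[z^0] = 0;  [z^1] = 0;  [z^2] = -1;  [z^3] = 0;  [z^4] = 1/2.
So c_4 = q^(4)(0)/4! = 1/2.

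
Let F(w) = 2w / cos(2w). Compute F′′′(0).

Divide the numerator series by the denominator series (power-series long division).
The coefficient of w^3 in the expansion is 4, so F′′′(0) = 3! * (4) = 24.

24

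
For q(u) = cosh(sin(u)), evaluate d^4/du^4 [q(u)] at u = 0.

-3

Compose series: expand the inner function first, then feed it into the outer expansion.
From the series, [u^4] q = -1/8; multiply by 4! = 24 to get -3.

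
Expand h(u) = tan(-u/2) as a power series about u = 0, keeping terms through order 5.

-u^5/240 - u^3/24 - u/2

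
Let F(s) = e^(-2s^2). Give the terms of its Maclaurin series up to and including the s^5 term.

2*s^4 - 2*s^2 + 1

F(0) = 1
F′(0) = 0
F′′(0) = -4
F′′′(0) = 0
F^(4)(0) = 48
F^(5)(0) = 0
Dividing each by k! gives the coefficients c_0, ..., c_5.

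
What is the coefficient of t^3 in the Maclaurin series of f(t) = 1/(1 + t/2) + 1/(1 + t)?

Add the two expansions coefficient-wise.
f(0) = 2
f′(0) = -3/2
f′′(0) = 5/2
f′′′(0) = -27/4

-9/8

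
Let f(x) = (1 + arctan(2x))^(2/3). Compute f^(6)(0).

Compose series: expand the inner function first, then feed it into the outer expansion.
The coefficient of x^6 in the expansion is -67712/32805, so f^(6)(0) = 6! * (-67712/32805) = -1083392/729.

-1083392/729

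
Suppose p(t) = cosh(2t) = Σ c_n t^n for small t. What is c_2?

Compute the successive derivatives at the expansion point and divide by k!.
p(0) = 1
p′(0) = 0
p′′(0) = 4
So c_2 = p′′(0)/2! = 2.

2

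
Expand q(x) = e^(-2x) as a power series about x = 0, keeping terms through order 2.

2*x^2 - 2*x + 1

q(0) = 1
q′(0) = -2
q′′(0) = 4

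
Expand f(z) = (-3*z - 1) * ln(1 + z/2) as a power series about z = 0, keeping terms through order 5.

13*z^5/320 - 7*z^4/64 + z^3/3 - 11*z^2/8 - z/2

Distribute the polynomial across the series and collect like powers.
f(0) = 0
f′(0) = -1/2
f′′(0) = -11/4
f′′′(0) = 2
f^(4)(0) = -21/8
f^(5)(0) = 39/8
The Taylor polynomial is Σ f^(k)(0)/k! · z^k.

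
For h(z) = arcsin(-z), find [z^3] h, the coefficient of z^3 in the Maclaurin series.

-1/6

[z^0] = 0;  [z^1] = -1;  [z^2] = 0;  [z^3] = -1/6.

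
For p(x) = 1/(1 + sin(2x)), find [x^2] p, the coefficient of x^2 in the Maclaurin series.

Plug the Maclaurin series of the inner function into that of the outer and collect terms.
p(0) = 1
p′(0) = -2
p′′(0) = 8
So c_2 = p′′(0)/2! = 4.

4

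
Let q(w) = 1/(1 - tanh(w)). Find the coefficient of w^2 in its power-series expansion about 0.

1

Substitute the inner expansion into the outer series and collect powers.
q(0) = 1
q′(0) = 1
q′′(0) = 2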